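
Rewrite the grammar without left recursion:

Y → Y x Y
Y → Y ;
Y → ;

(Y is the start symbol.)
Y is directly left-recursive. The standard transformation for
  A → A α₁ | ... | A α_m | β₁ | ... | β_n
is
  A  → β₁ A' | ... | β_n A'
  A' → α₁ A' | ... | α_m A' | ε

Y → ; becomes Y → ; Y'
Y → Y x Y becomes Y' → x Y Y'
Y → Y ; becomes Y' → ; Y'
Add Y' → ε

Resulting grammar:
Y → ; Y'
Y' → x Y Y'
Y' → ; Y'
Y' → ε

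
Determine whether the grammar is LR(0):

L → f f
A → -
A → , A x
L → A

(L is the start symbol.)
A grammar is LR(0) if no state in the canonical LR(0) collection has:
  - both a shift item (dot before a terminal) and a complete item (shift-reduce conflict), or
  - two or more complete items (reduce-reduce conflict; the accept item [L' → L .] counts as a complete item here).

Augment with L' → L and build the canonical LR(0) collection (I0 = CLOSURE({[L' → . L]}), then GOTO on every symbol after a dot until no new states appear). It has 9 states:
  I0: { [A → . , A x], [A → . -], [L → . A], [L → . f f], [L' → . L] }  — shift
  I1: { [A → , . A x], [A → . , A x], [A → . -] }  — shift
  I2: { [A → - .] }  — reduce
  I3: { [L → A .] }  — reduce
  I4: { [L' → L .] }  — accept
  I5: { [L → f . f] }  — shift
  I6: { [L → f f .] }  — reduce
  I7: { [A → , A . x] }  — shift
  I8: { [A → , A x .] }  — reduce

Every state is either a pure shift/goto state or contains exactly one complete item and nothing to shift — no conflicts. The grammar is LR(0).

Answer: Yes, the grammar is LR(0)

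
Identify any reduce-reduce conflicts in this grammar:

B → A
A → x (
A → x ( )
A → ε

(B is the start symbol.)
Augment with B' → B and build the canonical LR(0) collection (I0 = CLOSURE({[B' → . B]}), then GOTO on every symbol after a dot until no new states appear). It has 6 states:
  I0: { [A → . x ( )], [A → . x (], [A → .], [B → . A], [B' → . B] }  — shift, reduce
  I1: { [B → A .] }  — reduce
  I2: { [B' → B .] }  — accept
  I3: { [A → x . ( )], [A → x . (] }  — shift
  I4: { [A → x ( . )], [A → x ( .] }  — shift, reduce
  I5: { [A → x ( ) .] }  — reduce

No state contains more than one complete item.

Answer: No reduce-reduce conflicts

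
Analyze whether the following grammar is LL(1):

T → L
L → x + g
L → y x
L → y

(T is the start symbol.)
For L:
  PREDICT(L → x '+' g) = { 'x' }
  PREDICT(L → y x) = { 'y' }
  PREDICT(L → y) = { 'y' }
T has a single production, so nothing to check there.

Conflict found: Predict set conflict for L: { 'y' }
The grammar is NOT LL(1).

Answer: No. Predict set conflict for L: { 'y' }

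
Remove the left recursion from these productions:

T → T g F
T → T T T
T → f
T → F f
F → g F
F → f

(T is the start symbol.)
T is directly left-recursive. The standard transformation for
  A → A α₁ | ... | A α_m | β₁ | ... | β_n
is
  A  → β₁ A' | ... | β_n A'
  A' → α₁ A' | ... | α_m A' | ε

T → f becomes T → f T'
T → F f becomes T → F f T'
T → T g F becomes T' → g F T'
T → T T T becomes T' → T T T'
Add T' → ε

Productions for other non-terminals are unchanged:
  F → g F
  F → f

Resulting grammar:
T → f T'
T → F f T'
T' → g F T'
T' → T T T'
T' → ε
F → g F
F → f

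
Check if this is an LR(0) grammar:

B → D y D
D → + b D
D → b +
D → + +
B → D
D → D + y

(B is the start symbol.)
No. Shift-reduce conflict between [B → D .] and [B → D . y D]

A grammar is LR(0) if no state in the canonical LR(0) collection has:
  - both a shift item (dot before a terminal) and a complete item (shift-reduce conflict), or
  - two or more complete items (reduce-reduce conflict; the accept item [B' → B .] counts as a complete item here).

Augment with B' → B and build the canonical LR(0) collection (I0 = CLOSURE({[B' → . B]}), then GOTO on every symbol after a dot until no new states appear). It has 13 states:
  I0: { [B → . D y D], [B → . D], [B' → . B], [D → . + +], [D → . + b D], [D → . D + y], [D → . b +] }  — shift
  I1: { [D → + . +], [D → + . b D] }  — shift
  I2: { [B' → B .] }  — accept
  I3: { [B → D . y D], [B → D .], [D → D . + y] }  — shift, reduce
  I4: { [D → b . +] }  — shift
  I5: { [D → b + .] }  — reduce
  I6: { [D → D + . y] }  — shift
  I7: { [B → D y . D], [D → . + +], [D → . + b D], [D → . D + y], [D → . b +] }  — shift
  I8: { [B → D y D .], [D → D . + y] }  — shift, reduce
  I9: { [D → D + y .] }  — reduce
  I10: { [D → + + .] }  — reduce
  I11: { [D → + b . D], [D → . + +], [D → . + b D], [D → . D + y], [D → . b +] }  — shift
  I12: { [D → + b D .], [D → D . + y] }  — shift, reduce

Conflict in state I3:
  Shift-reduce conflict between [B → D .] and [B → D . y D]
So the grammar is NOT LR(0).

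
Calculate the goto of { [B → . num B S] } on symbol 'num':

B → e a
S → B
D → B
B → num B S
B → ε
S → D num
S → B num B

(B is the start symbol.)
{ [B → . e a], [B → . num B S], [B → .], [B → num . B S] }

GOTO(I, 'num') = CLOSURE({ [A → αX.β] : [A → α.Xβ] ∈ I, X = 'num' })

Items with dot before 'num', with the dot advanced:
  [B → . num B S] → [B → num . B S]
Closure of the advanced items:
  [B → num . B S] has the dot before B: add [B → . e a], [B → . num B S], [B → .]

GOTO = { [B → . e a], [B → . num B S], [B → .], [B → num . B S] }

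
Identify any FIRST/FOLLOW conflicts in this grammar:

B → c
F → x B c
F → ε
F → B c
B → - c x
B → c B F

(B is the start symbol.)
Nullable non-terminals: F.
FIRST sets used below: FIRST(B) = { '-', 'c' }

F: nullable alternative(s) F → ε; FOLLOW(F) = { $, '-', 'c', 'x' }
  F → x B c: FIRST \ {ε} = { 'x' } — overlaps FOLLOW(F) on { 'x' }: CONFLICT
  F → ε: FIRST \ {ε} = { } — this is the only nullable alternative, skip
  F → B c: FIRST \ {ε} = { '-', 'c' } — overlaps FOLLOW(F) on { '-', 'c' }: CONFLICT

B has no nullable alternative, so no FIRST/FOLLOW check is needed there.

So the grammar has 2 FIRST/FOLLOW conflicts (marked CONFLICT above).

Answer: Yes. F → x B c with FOLLOW(F) on { 'x' }; F → B c with FOLLOW(F) on { '-', 'c' }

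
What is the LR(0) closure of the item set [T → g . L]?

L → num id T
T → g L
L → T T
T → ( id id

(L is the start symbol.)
{ [L → . T T], [L → . num id T], [T → . ( id id], [T → . g L], [T → g . L] }

To compute CLOSURE, for each item [A → α.Bβ] where B is a non-terminal, add [B → .γ] for all productions B → γ; repeat for the newly added items until nothing changes.

Start with: [T → g . L]
  [T → g . L] has the dot before L: add [L → . num id T], [L → . T T]
  [L → . T T] has the dot before T: add [T → . g L], [T → . ( id id]
No further items can be added.

CLOSURE = { [L → . T T], [L → . num id T], [T → . ( id id], [T → . g L], [T → g . L] }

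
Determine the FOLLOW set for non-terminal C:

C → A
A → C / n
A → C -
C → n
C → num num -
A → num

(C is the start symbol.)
{ $, '-', '/' }

C is the start symbol, so $ ∈ FOLLOW(C).
In A → C / n: C is followed by '/' n, add FIRST('/' n) \ {ε} = { '/' }
In A → C -: C is followed by '-', add FIRST('-') \ {ε} = { '-' }

Taking the union: FOLLOW(C) = { $, '-', '/' }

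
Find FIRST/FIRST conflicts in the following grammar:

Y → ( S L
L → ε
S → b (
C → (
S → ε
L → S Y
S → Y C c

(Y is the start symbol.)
FIRST sets of the non-terminals at (or reachable through a nullable prefix from) the front of some alternative:
  FIRST(S) = { '(', 'b', ε }
  FIRST(Y) = { '(' }

Productions for L:
  L → ε: FIRST = { ε }
  L → S Y: FIRST = { '(', 'b' }
Productions for S:
  S → b (: FIRST = { 'b' }
  S → ε: FIRST = { ε }
  S → Y C c: FIRST = { '(' }
Y, C have only one production, so no FIRST/FIRST conflict is possible there.

All alternatives of each non-terminal have pairwise disjoint FIRST sets.

Answer: No FIRST/FIRST conflicts.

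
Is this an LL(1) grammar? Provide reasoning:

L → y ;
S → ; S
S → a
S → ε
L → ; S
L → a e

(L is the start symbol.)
Relevant sets:
  FOLLOW(S) = { $ }

For L:
  PREDICT(L → y ';') = { 'y' }
  PREDICT(L → ';' S) = { ';' }
  PREDICT(L → a e) = { 'a' }
For S:
  PREDICT(S → ';' S) = { ';' }
  PREDICT(S → a) = { 'a' }
  PREDICT(S → ε) = { $ }

All predict sets are disjoint. The grammar IS LL(1).

Answer: Yes, the grammar is LL(1).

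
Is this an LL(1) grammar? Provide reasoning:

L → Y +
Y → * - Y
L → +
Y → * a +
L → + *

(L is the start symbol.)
No. Predict set conflict for L: { '+' }

A grammar is LL(1) if for each non-terminal N with multiple productions, the predict sets of those productions are pairwise disjoint, where PREDICT(N → α) = (FIRST(α) \ {ε}) ∪ (FOLLOW(N) if α ⇒* ε).

Relevant sets:
  FIRST(Y) = { '*' }

For L:
  PREDICT(L → Y '+') = { '*' }
  PREDICT(L → '+') = { '+' }
  PREDICT(L → '+' '*') = { '+' }
For Y:
  PREDICT(Y → '*' '-' Y) = { '*' }
  PREDICT(Y → '*' a '+') = { '*' }

Conflict found: Predict set conflict for L: { '+' }
The grammar is NOT LL(1).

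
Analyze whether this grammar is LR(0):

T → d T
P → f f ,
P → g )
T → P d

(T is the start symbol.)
Yes, the grammar is LR(0)

Augment with T' → T and build the canonical LR(0) collection (I0 = CLOSURE({[T' → . T]}), then GOTO on every symbol after a dot until no new states appear). It has 11 states:
  I0: { [P → . f f ,], [P → . g )], [T → . P d], [T → . d T], [T' → . T] }  — shift
  I1: { [T → P . d] }  — shift
  I2: { [T' → T .] }  — accept
  I3: { [P → . f f ,], [P → . g )], [T → . P d], [T → . d T], [T → d . T] }  — shift
  I4: { [P → f . f ,] }  — shift
  I5: { [P → g . )] }  — shift
  I6: { [P → g ) .] }  — reduce
  I7: { [P → f f . ,] }  — shift
  I8: { [P → f f , .] }  — reduce
  I9: { [T → d T .] }  — reduce
  I10: { [T → P d .] }  — reduce

Every state is either a pure shift/goto state or contains exactly one complete item and nothing to shift — no conflicts. The grammar is LR(0).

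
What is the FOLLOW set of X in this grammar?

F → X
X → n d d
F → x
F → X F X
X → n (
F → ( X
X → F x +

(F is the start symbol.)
{ $, '(', 'n', 'x' }

To compute FOLLOW(X), find every occurrence of X on a right-hand side N → α X β: add FIRST(β) \ {ε}, and if β is empty or nullable also add FOLLOW(N). Iterate to a fixed point.

In F → X: X is at the end, add FOLLOW(F)
In F → X F X: X is followed by F X, add FIRST(F X) \ {ε} = { '(', 'n', 'x' }
In F → X F X: X is at the end, add FOLLOW(F)
In F → ( X: X is at the end, add FOLLOW(F)

The FOLLOW sets referred to above (computed the same way, to a fixed point):
  FOLLOW(F) = { $, '(', 'n', 'x' }

Taking the union: FOLLOW(X) = { $, '(', 'n', 'x' }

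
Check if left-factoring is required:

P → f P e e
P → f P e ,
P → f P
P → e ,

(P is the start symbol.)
Yes, P has productions with common prefix 'f P'

Left-factoring is needed when two productions for the same non-terminal
share a common prefix on the right-hand side.

Productions for P:
  P → f P e e
  P → f P e ,
  P → f P
  P → e ,

Found common prefix 'f P' in productions for P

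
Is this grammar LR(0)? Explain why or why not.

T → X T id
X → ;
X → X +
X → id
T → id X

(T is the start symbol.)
No. Shift-reduce conflict between [X → id .] and [X → . ;]

Augment with T' → T and build the canonical LR(0) collection (I0 = CLOSURE({[T' → . T]}), then GOTO on every symbol after a dot until no new states appear). It has 10 states:
  I0: { [T → . X T id], [T → . id X], [T' → . T], [X → . ;], [X → . X +], [X → . id] }  — shift
  I1: { [X → ; .] }  — reduce
  I2: { [T' → T .] }  — accept
  I3: { [T → . X T id], [T → . id X], [T → X . T id], [X → . ;], [X → . X +], [X → . id], [X → X . +] }  — shift
  I4: { [T → id . X], [X → . ;], [X → . X +], [X → . id], [X → id .] }  — shift, reduce
  I5: { [T → id X .], [X → X . +] }  — shift, reduce
  I6: { [X → id .] }  — reduce
  I7: { [X → X + .] }  — reduce
  I8: { [T → X T . id] }  — shift
  I9: { [T → X T id .] }  — reduce

Conflict in state I4:
  Shift-reduce conflict between [X → id .] and [X → . ;]
So the grammar is NOT LR(0).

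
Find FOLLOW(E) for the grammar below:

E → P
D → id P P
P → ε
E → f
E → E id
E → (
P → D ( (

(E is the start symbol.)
{ $, 'id' }

To compute FOLLOW(E), find every occurrence of E on a right-hand side N → α E β: add FIRST(β) \ {ε}, and if β is empty or nullable also add FOLLOW(N). Iterate to a fixed point.

E is the start symbol, so $ ∈ FOLLOW(E).
In E → E id: E is followed by id, add FIRST(id) \ {ε} = { 'id' }

Taking the union: FOLLOW(E) = { $, 'id' }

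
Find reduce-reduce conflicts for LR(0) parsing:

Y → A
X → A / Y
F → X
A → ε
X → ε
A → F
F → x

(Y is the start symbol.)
Augment with Y' → Y and build the canonical LR(0) collection (I0 = CLOSURE({[Y' → . Y]}), then GOTO on every symbol after a dot until no new states appear). It has 8 states:
  I0: { [A → . F], [A → .], [F → . X], [F → . x], [X → . A / Y], [X → .], [Y → . A], [Y' → . Y] }  — shift, 2 reduces
  I1: { [X → A . / Y], [Y → A .] }  — shift, reduce
  I2: { [A → F .] }  — reduce
  I3: { [F → X .] }  — reduce
  I4: { [Y' → Y .] }  — accept
  I5: { [F → x .] }  — reduce
  I6: { [A → . F], [A → .], [F → . X], [F → . x], [X → . A / Y], [X → .], [X → A / . Y], [Y → . A] }  — shift, 2 reduces
  I7: { [X → A / Y .] }  — reduce

I0 contains complete items [A → .], [X → .] — reduce-reduce conflict.
I6 contains complete items [A → .], [X → .] — reduce-reduce conflict.

Answer: Yes — I0: [A → .] vs [X → .]; I6: [A → .] vs [X → .]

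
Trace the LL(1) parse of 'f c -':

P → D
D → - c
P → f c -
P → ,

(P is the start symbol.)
Stack is shown with the top on the left.

Stack    Input    Action
------------------------
P $      f c - $  output P → f c -
f c - $  f c - $  match 'f'
c - $    c - $    match 'c'
- $      - $      match '-'
$        $        accept

The string is accepted.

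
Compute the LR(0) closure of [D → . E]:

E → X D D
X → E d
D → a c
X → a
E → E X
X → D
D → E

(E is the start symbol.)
To compute CLOSURE, for each item [A → α.Bβ] where B is a non-terminal, add [B → .γ] for all productions B → γ; repeat for the newly added items until nothing changes.

Start with: [D → . E]
  [D → . E] has the dot before E: add [E → . X D D], [E → . E X]
  [E → . X D D] has the dot before X: add [X → . E d], [X → . a], [X → . D]
  [X → . D] has the dot before D: add [D → . a c]
No further items can be added.

CLOSURE = { [D → . E], [D → . a c], [E → . E X], [E → . X D D], [X → . D], [X → . E d], [X → . a] }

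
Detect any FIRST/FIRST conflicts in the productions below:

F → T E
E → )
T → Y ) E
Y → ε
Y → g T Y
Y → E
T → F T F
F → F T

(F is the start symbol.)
Yes. F → T E / F → F T on { ')', 'g' }; T → Y ')' E / T → F T F on { ')', 'g' }

FIRST sets of the non-terminals at (or reachable through a nullable prefix from) the front of some alternative:
  FIRST(T) = { ')', 'g' }
  FIRST(F) = { ')', 'g' }
  FIRST(Y) = { ')', 'g', ε }
  FIRST(E) = { ')' }

Productions for F:
  F → T E: FIRST = { ')', 'g' }
  F → F T: FIRST = { ')', 'g' }
Productions for T:
  T → Y ) E: FIRST = { ')', 'g' }
  T → F T F: FIRST = { ')', 'g' }
Productions for Y:
  Y → ε: FIRST = { ε }
  Y → g T Y: FIRST = { 'g' }
  Y → E: FIRST = { ')' }
E has only one production, so no FIRST/FIRST conflict is possible there.

Conflict for F: F → T E and F → F T
  Overlap: { ')', 'g' }
Conflict for T: T → Y ) E and T → F T F
  Overlap: { ')', 'g' }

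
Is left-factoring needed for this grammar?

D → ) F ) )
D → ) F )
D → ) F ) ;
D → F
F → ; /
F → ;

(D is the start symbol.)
Left-factoring is needed when two productions for the same non-terminal
share a common prefix on the right-hand side.

Productions for D:
  D → ) F ) )
  D → ) F )
  D → ) F ) ;
  D → F
Productions for F:
  F → ; /
  F → ;

Found common prefix ') F )' in productions for D
Found common prefix ';' in productions for F

Answer: Yes, D has productions with common prefix ') F )'; F has productions with common prefix ';'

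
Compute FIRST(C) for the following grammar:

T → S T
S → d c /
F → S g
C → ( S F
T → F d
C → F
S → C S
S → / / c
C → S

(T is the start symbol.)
To compute FIRST(C), examine every production with C on the left-hand side, reading each right-hand side left to right until a non-nullable symbol is reached.

FIRST sets of the other non-terminals involved (by the same procedure, iterated to a fixed point):
  FIRST(F) = { '(', '/', 'd' }
  FIRST(S) = { '(', '/', 'd' }

From C → ( S F:
  - '(' is a terminal: add '(' and stop
From C → F:
  - F is a non-terminal: add FIRST(F) \ {ε} = { '(', '/', 'd' }
    F is not nullable, so stop
From C → S:
  - S is a non-terminal: add FIRST(S) \ {ε} = { '(', '/', 'd' }
    S is not nullable, so stop

Collecting: FIRST(C) = { '(', '/', 'd' }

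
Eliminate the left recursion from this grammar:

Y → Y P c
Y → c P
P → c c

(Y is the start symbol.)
Y is directly left-recursive. The standard transformation for
  A → A α₁ | ... | A α_m | β₁ | ... | β_n
is
  A  → β₁ A' | ... | β_n A'
  A' → α₁ A' | ... | α_m A' | ε

Y → c P becomes Y → c P Y'
Y → Y P c becomes Y' → P c Y'
Add Y' → ε

Productions for other non-terminals are unchanged:
  P → c c

Resulting grammar:
Y → c P Y'
Y' → P c Y'
Y' → ε
P → c c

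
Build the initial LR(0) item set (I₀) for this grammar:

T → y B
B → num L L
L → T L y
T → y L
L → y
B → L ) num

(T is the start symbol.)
First, augment the grammar with T' → T
I₀ = CLOSURE({ [T' → . T] }):
  [T' → . T] has the dot before T: add [T → . y B], [T → . y L]
No further items can be added.

I₀ = { [T → . y B], [T → . y L], [T' → . T] }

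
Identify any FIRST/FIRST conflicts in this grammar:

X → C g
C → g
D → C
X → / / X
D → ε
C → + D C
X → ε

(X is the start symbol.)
No FIRST/FIRST conflicts.

A FIRST/FIRST conflict occurs when two productions N → α and N → β for the same non-terminal have FIRST(α) ∩ FIRST(β) ≠ ∅ (with ε ∈ FIRST of a nullable right-hand side, so two nullable alternatives also conflict).

FIRST sets of the non-terminals at (or reachable through a nullable prefix from) the front of some alternative:
  FIRST(C) = { '+', 'g' }

Productions for X:
  X → C g: FIRST = { '+', 'g' }
  X → / / X: FIRST = { '/' }
  X → ε: FIRST = { ε }
Productions for C:
  C → g: FIRST = { 'g' }
  C → + D C: FIRST = { '+' }
Productions for D:
  D → C: FIRST = { '+', 'g' }
  D → ε: FIRST = { ε }

All alternatives of each non-terminal have pairwise disjoint FIRST sets.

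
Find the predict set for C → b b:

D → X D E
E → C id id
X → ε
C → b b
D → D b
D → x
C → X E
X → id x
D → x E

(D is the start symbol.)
PREDICT(C → b b) = (FIRST(RHS) \ {ε}) ∪ (FOLLOW(C) if ε ∈ FIRST(RHS), i.e. RHS ⇒* ε)
FIRST(b b) = { 'b' }
ε ∉ FIRST(b b), so FOLLOW(C) is not added.
PREDICT(C → b b) = { 'b' }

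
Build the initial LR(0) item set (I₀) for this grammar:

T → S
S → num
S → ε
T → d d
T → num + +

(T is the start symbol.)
{ [S → . num], [S → .], [T → . S], [T → . d d], [T → . num + +], [T' → . T] }

First, augment the grammar with T' → T
I₀ = CLOSURE({ [T' → . T] }):
  [T' → . T] has the dot before T: add [T → . S], [T → . d d], [T → . num + +]
  [T → . S] has the dot before S: add [S → . num], [S → .]
No further items can be added.

I₀ = { [S → . num], [S → .], [T → . S], [T → . d d], [T → . num + +], [T' → . T] }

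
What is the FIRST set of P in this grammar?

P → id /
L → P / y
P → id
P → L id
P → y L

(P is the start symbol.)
FIRST sets of the other non-terminals involved (by the same procedure, iterated to a fixed point):
  FIRST(L) = { 'id', 'y' }

From P → id /:
  - id is a terminal: add 'id' and stop
From P → id:
  - id is a terminal: add 'id' and stop
From P → L id:
  - L is a non-terminal: add FIRST(L) \ {ε} = { 'id', 'y' }
    L is not nullable, so stop
From P → y L:
  - y is a terminal: add 'y' and stop

Collecting: FIRST(P) = { 'id', 'y' }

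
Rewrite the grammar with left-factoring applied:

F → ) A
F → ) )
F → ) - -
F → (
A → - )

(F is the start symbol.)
Left-factoring transforms A → αβ₁ | αβ₂ into A → αA' and A' → β₁ | β₂
(α is the longest common prefix among the alternatives). Repeat until
no nonterminal has two alternatives with a common prefix.

Round 1: F has alternatives sharing prefix ')'. Introduce F': F → ) F'
  Add: F' → A
  Add: F' → )
  Add: F' → - -

No remaining common prefixes — done.

Resulting grammar:
F → ) F'
F' → A
F' → )
F' → - -
F → (
A → - )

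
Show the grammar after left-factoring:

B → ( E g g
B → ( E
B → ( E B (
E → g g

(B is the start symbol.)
Left-factoring transforms A → αβ₁ | αβ₂ into A → αA' and A' → β₁ | β₂
(α is the longest common prefix among the alternatives). Repeat until
no nonterminal has two alternatives with a common prefix.

Round 1: B has alternatives sharing prefix '( E'. Introduce B': B → ( E B'
  Add: B' → g g
  Add: B' → ε
  Add: B' → B (

No remaining common prefixes — done.

Resulting grammar:
B → ( E B'
B' → g g
B' → ε
B' → B (
E → g g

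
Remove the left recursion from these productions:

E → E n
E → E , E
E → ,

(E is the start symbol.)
E → , E'
E' → n E'
E' → , E E'
E' → ε

E is directly left-recursive. The standard transformation for
  A → A α₁ | ... | A α_m | β₁ | ... | β_n
is
  A  → β₁ A' | ... | β_n A'
  A' → α₁ A' | ... | α_m A' | ε

E → , becomes E → , E'
E → E n becomes E' → n E'
E → E , E becomes E' → , E E'
Add E' → ε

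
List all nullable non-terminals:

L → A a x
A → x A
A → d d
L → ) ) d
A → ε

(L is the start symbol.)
{ 'A' }

A non-terminal is nullable if it can derive ε (the empty string): either it has an ε-production, or it has a production whose right-hand side consists entirely of nullable non-terminals.

ε-productions: A → ε
So A is immediately nullable.
No further non-terminal can be added: every production for the remaining non-terminals contains a terminal or a non-nullable non-terminal.
Nullable = { 'A' }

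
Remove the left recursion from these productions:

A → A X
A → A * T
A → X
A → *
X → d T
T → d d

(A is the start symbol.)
A is directly left-recursive. The standard transformation for
  A → A α₁ | ... | A α_m | β₁ | ... | β_n
is
  A  → β₁ A' | ... | β_n A'
  A' → α₁ A' | ... | α_m A' | ε

A → X becomes A → X A'
A → * becomes A → * A'
A → A X becomes A' → X A'
A → A * T becomes A' → * T A'
Add A' → ε

Productions for other non-terminals are unchanged:
  X → d T
  T → d d

Resulting grammar:
A → X A'
A → * A'
A' → X A'
A' → * T A'
A' → ε
X → d T
T → d d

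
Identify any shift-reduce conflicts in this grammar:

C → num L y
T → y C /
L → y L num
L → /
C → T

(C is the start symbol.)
No shift-reduce conflicts

Augment with C' → C and build the canonical LR(0) collection (I0 = CLOSURE({[C' → . C]}), then GOTO on every symbol after a dot until no new states appear). It has 13 states:
  I0: { [C → . T], [C → . num L y], [C' → . C], [T → . y C /] }  — shift
  I1: { [C' → C .] }  — accept
  I2: { [C → T .] }  — reduce
  I3: { [C → num . L y], [L → . /], [L → . y L num] }  — shift
  I4: { [C → . T], [C → . num L y], [T → . y C /], [T → y . C /] }  — shift
  I5: { [T → y C . /] }  — shift
  I6: { [T → y C / .] }  — reduce
  I7: { [L → / .] }  — reduce
  I8: { [C → num L . y] }  — shift
  I9: { [L → . /], [L → . y L num], [L → y . L num] }  — shift
  I10: { [L → y L . num] }  — shift
  I11: { [L → y L num .] }  — reduce
  I12: { [C → num L y .] }  — reduce

No state contains both a complete item and a shift item.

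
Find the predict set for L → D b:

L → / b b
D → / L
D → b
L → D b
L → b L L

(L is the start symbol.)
PREDICT(L → D b) = (FIRST(RHS) \ {ε}) ∪ (FOLLOW(L) if ε ∈ FIRST(RHS), i.e. RHS ⇒* ε)
FIRST(D) = { '/', 'b' }
FIRST(D b) = { '/', 'b' }
ε ∉ FIRST(D b), so FOLLOW(L) is not added.
PREDICT(L → D b) = { '/', 'b' }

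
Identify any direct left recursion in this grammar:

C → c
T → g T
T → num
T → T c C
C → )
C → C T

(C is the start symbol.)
Yes, T, C are left-recursive

C → c: starts with c
T → g T: starts with g
T → num: starts with num
T → T c C: LEFT RECURSIVE (starts with T)
C → ): starts with ')'
C → C T: LEFT RECURSIVE (starts with C)

The grammar has direct left recursion on: T, C.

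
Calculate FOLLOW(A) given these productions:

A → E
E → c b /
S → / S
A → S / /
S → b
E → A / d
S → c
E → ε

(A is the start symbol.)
{ $, '/' }

A is the start symbol, so $ ∈ FOLLOW(A).
In E → A / d: A is followed by '/' d, add FIRST('/' d) \ {ε} = { '/' }

Taking the union: FOLLOW(A) = { $, '/' }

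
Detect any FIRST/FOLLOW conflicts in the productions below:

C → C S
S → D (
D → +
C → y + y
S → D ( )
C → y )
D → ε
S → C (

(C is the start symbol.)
A FIRST/FOLLOW conflict occurs when a non-terminal N has a nullable alternative N → β (β ⇒* ε) and another alternative N → α with FIRST(α) ∩ FOLLOW(N) ≠ ∅: on such a lookahead the parser cannot decide between expanding α and letting N vanish via β.

Nullable non-terminals: D.

D: nullable alternative(s) D → ε; FOLLOW(D) = { '(' }
  D → +: FIRST \ {ε} = { '+' } — disjoint from FOLLOW(D)
  D → ε: FIRST \ {ε} = { } — this is the only nullable alternative, skip

C, S have no nullable alternative, so no FIRST/FOLLOW check is needed there.

No FIRST/FOLLOW conflicts found.

Answer: No FIRST/FOLLOW conflicts.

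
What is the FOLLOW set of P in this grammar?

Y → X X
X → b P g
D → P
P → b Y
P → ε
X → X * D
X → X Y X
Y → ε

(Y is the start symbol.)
In X → b P g: P is followed by g, add FIRST(g) \ {ε} = { 'g' }
In D → P: P is at the end, add FOLLOW(D)

The FOLLOW sets referred to above (computed the same way, to a fixed point):
  FOLLOW(D) = { $, '*', 'b', 'g' }

Taking the union: FOLLOW(P) = { $, '*', 'b', 'g' }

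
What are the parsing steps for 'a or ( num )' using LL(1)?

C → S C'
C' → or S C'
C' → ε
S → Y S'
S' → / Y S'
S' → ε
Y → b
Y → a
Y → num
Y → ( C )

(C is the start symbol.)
Stack is shown with the top on the left.

Stack                Input           Action
-------------------------------------------
C $                  a or ( num ) $  output C → S C'
S C' $               a or ( num ) $  output S → Y S'
Y S' C' $            a or ( num ) $  output Y → a
a S' C' $            a or ( num ) $  match 'a'
S' C' $              or ( num ) $    output S' → ε
C' $                 or ( num ) $    output C' → or S C'
or S C' $            or ( num ) $    match 'or'
S C' $               ( num ) $       output S → Y S'
Y S' C' $            ( num ) $       output Y → ( C )
( C ) S' C' $        ( num ) $       match '('
C ) S' C' $          num ) $         output C → S C'
S C' ) S' C' $       num ) $         output S → Y S'
Y S' C' ) S' C' $    num ) $         output Y → num
num S' C' ) S' C' $  num ) $         match 'num'
S' C' ) S' C' $      ) $             output S' → ε
C' ) S' C' $         ) $             output C' → ε
) S' C' $            ) $             match ')'
S' C' $              $               output S' → ε
C' $                 $               output C' → ε
$                    $               accept

The string is accepted.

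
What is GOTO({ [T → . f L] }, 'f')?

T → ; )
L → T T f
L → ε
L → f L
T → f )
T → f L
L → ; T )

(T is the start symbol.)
{ [L → . ; T )], [L → . T T f], [L → . f L], [L → .], [T → . ; )], [T → . f )], [T → . f L], [T → f . L] }

GOTO(I, 'f') = CLOSURE({ [A → αX.β] : [A → α.Xβ] ∈ I, X = 'f' })

Items with dot before 'f', with the dot advanced:
  [T → . f L] → [T → f . L]
Closure of the advanced items:
  [T → f . L] has the dot before L: add [L → . T T f], [L → .], [L → . f L], [L → . ; T )]
  [L → . T T f] has the dot before T: add [T → . ; )], [T → . f )], [T → . f L]

GOTO = { [L → . ; T )], [L → . T T f], [L → . f L], [L → .], [T → . ; )], [T → . f )], [T → . f L], [T → f . L] }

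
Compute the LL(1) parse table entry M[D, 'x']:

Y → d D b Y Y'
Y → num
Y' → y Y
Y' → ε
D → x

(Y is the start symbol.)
D → x

To find M[D, 'x'], we find productions for D where 'x' is in the predict set (PREDICT(N → α) = (FIRST(α) \ {ε}) ∪ (FOLLOW(N) if α ⇒* ε)).

D → x: PREDICT = { 'x' }
  'x' is in predict set, so this production goes in M[D, 'x']

M[D, 'x'] = D → x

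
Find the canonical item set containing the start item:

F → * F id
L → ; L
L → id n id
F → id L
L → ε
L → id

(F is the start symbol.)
{ [F → . * F id], [F → . id L], [F' → . F] }

First, augment the grammar with F' → F
I₀ = CLOSURE({ [F' → . F] }):
  [F' → . F] has the dot before F: add [F → . * F id], [F → . id L]
No further items can be added.

I₀ = { [F → . * F id], [F → . id L], [F' → . F] }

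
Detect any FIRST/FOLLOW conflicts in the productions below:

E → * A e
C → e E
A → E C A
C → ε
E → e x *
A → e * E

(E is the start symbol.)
Yes. C → e E with FOLLOW(C) on { 'e' }

A FIRST/FOLLOW conflict occurs when a non-terminal N has a nullable alternative N → β (β ⇒* ε) and another alternative N → α with FIRST(α) ∩ FOLLOW(N) ≠ ∅: on such a lookahead the parser cannot decide between expanding α and letting N vanish via β.

Nullable non-terminals: C.

C: nullable alternative(s) C → ε; FOLLOW(C) = { '*', 'e' }
  C → e E: FIRST \ {ε} = { 'e' } — overlaps FOLLOW(C) on { 'e' }: CONFLICT
  C → ε: FIRST \ {ε} = { } — this is the only nullable alternative, skip

A, E have no nullable alternative, so no FIRST/FOLLOW check is needed there.

So the grammar has 1 FIRST/FOLLOW conflict (marked CONFLICT above).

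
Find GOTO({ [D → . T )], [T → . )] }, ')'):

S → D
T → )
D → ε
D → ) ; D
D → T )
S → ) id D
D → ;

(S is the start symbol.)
GOTO(I, ')') = CLOSURE({ [A → αX.β] : [A → α.Xβ] ∈ I, X = ')' })

Items with dot before ')', with the dot advanced:
  [T → . )] → [T → ) .]
Closure adds nothing (no advanced item has the dot before a non-terminal).

GOTO = { [T → ) .] }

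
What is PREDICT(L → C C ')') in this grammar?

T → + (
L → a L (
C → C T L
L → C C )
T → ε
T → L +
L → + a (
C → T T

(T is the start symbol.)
PREDICT(L → C C ')') = (FIRST(RHS) \ {ε}) ∪ (FOLLOW(L) if ε ∈ FIRST(RHS), i.e. RHS ⇒* ε)
FIRST(C) = { ')', '+', 'a', ε }
FIRST(C C ')') = { ')', '+', 'a' }
ε ∉ FIRST(C C ')'), so FOLLOW(L) is not added.
PREDICT(L → C C ')') = { ')', '+', 'a' }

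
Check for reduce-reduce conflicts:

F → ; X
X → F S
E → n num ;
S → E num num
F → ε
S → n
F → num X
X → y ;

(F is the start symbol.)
A reduce-reduce conflict occurs when an LR(0) state has two complete items [A → α .] and [B → β .] — both call for a reduction, and with no lookahead the parser cannot choose between them.

Augment with F' → F and build the canonical LR(0) collection (I0 = CLOSURE({[F' → . F]}), then GOTO on every symbol after a dot until no new states appear). It has 16 states:
  I0: { [F → . ; X], [F → . num X], [F → .], [F' → . F] }  — shift, reduce
  I1: { [F → . ; X], [F → . num X], [F → .], [F → ; . X], [X → . F S], [X → . y ;] }  — shift, reduce
  I2: { [F' → F .] }  — accept
  I3: { [F → . ; X], [F → . num X], [F → .], [F → num . X], [X → . F S], [X → . y ;] }  — shift, reduce
  I4: { [E → . n num ;], [S → . E num num], [S → . n], [X → F . S] }  — shift
  I5: { [F → num X .] }  — reduce
  I6: { [X → y . ;] }  — shift
  I7: { [X → y ; .] }  — reduce
  I8: { [S → E . num num] }  — shift
  I9: { [X → F S .] }  — reduce
  I10: { [E → n . num ;], [S → n .] }  — shift, reduce
  I11: { [E → n num . ;] }  — shift
  I12: { [E → n num ; .] }  — reduce
  I13: { [S → E num . num] }  — shift
  I14: { [S → E num num .] }  — reduce
  I15: { [F → ; X .] }  — reduce

No state contains more than one complete item.

Answer: No reduce-reduce conflicts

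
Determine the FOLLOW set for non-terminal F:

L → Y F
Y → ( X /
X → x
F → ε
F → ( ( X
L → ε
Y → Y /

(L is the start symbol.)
To compute FOLLOW(F), find every occurrence of F on a right-hand side N → α F β: add FIRST(β) \ {ε}, and if β is empty or nullable also add FOLLOW(N). Iterate to a fixed point.

In L → Y F: F is at the end, add FOLLOW(L)

The FOLLOW sets referred to above (computed the same way, to a fixed point):
  FOLLOW(L) = { $ }

Taking the union: FOLLOW(F) = { $ }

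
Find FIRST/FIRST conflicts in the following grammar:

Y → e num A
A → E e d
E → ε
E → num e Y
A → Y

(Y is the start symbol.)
A FIRST/FIRST conflict occurs when two productions N → α and N → β for the same non-terminal have FIRST(α) ∩ FIRST(β) ≠ ∅ (with ε ∈ FIRST of a nullable right-hand side, so two nullable alternatives also conflict).

FIRST sets of the non-terminals at (or reachable through a nullable prefix from) the front of some alternative:
  FIRST(E) = { 'num', ε }
  FIRST(Y) = { 'e' }

Productions for A:
  A → E e d: FIRST = { 'e', 'num' }
  A → Y: FIRST = { 'e' }
Productions for E:
  E → ε: FIRST = { ε }
  E → num e Y: FIRST = { 'num' }
Y has only one production, so no FIRST/FIRST conflict is possible there.

Conflict for A: A → E e d and A → Y
  Overlap: { 'e' }

Answer: Yes. A → E e d / A → Y on { 'e' }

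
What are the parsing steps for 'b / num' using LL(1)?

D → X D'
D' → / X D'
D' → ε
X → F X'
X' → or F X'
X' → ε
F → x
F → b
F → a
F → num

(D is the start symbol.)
LL(1) parsing maintains a stack (initially the start symbol over $) and the input. At each step: if the stack top is a terminal, match it against the current input token; if it is a non-terminal N, replace it with the RHS of M[N, lookahead] (the unique production whose predict set contains the lookahead).

Stack is shown with the top on the left.

Stack        Input      Action
------------------------------
D $          b / num $  output D → X D'
X D' $       b / num $  output X → F X'
F X' D' $    b / num $  output F → b
b X' D' $    b / num $  match 'b'
X' D' $      / num $    output X' → ε
D' $         / num $    output D' → / X D'
/ X D' $     / num $    match '/'
X D' $       num $      output X → F X'
F X' D' $    num $      output F → num
num X' D' $  num $      match 'num'
X' D' $      $          output X' → ε
D' $         $          output D' → ε
$            $          accept

The string is accepted.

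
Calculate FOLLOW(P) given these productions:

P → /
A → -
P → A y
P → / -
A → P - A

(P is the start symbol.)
To compute FOLLOW(P), find every occurrence of P on a right-hand side N → α P β: add FIRST(β) \ {ε}, and if β is empty or nullable also add FOLLOW(N). Iterate to a fixed point.

P is the start symbol, so $ ∈ FOLLOW(P).
In A → P - A: P is followed by '-' A, add FIRST('-' A) \ {ε} = { '-' }

Taking the union: FOLLOW(P) = { $, '-' }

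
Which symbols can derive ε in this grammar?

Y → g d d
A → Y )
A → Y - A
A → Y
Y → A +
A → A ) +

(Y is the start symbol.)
None

A non-terminal is nullable if it can derive ε (the empty string): either it has an ε-production, or it has a production whose right-hand side consists entirely of nullable non-terminals.

There are no ε-productions, so no non-terminal can derive ε.
No non-terminals are nullable.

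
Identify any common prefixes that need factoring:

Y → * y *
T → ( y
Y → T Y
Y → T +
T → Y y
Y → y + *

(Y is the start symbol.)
Yes, Y has productions with common prefix 'T'

Left-factoring is needed when two productions for the same non-terminal
share a common prefix on the right-hand side.

Productions for Y:
  Y → * y *
  Y → T Y
  Y → T +
  Y → y + *
Productions for T:
  T → ( y
  T → Y y

Found common prefix 'T' in productions for Y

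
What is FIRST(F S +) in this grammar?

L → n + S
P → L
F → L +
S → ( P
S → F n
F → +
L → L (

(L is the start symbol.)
FIRST sets of the non-terminals involved (from the grammar, by fixed-point iteration):
  FIRST(F) = { '+', 'n' }

To compute FIRST(F S +), process the symbols left to right:
Symbol F is a non-terminal. Add FIRST(F) \ {ε} = { '+', 'n' }
F is not nullable (ε ∉ FIRST(F)), so stop here.
FIRST(F S +) = { '+', 'n' }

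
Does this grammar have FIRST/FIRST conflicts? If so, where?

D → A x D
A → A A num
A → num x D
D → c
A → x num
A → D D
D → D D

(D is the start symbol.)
FIRST sets of the non-terminals at (or reachable through a nullable prefix from) the front of some alternative:
  FIRST(A) = { 'c', 'num', 'x' }
  FIRST(D) = { 'c', 'num', 'x' }

Productions for D:
  D → A x D: FIRST = { 'c', 'num', 'x' }
  D → c: FIRST = { 'c' }
  D → D D: FIRST = { 'c', 'num', 'x' }
Productions for A:
  A → A A num: FIRST = { 'c', 'num', 'x' }
  A → num x D: FIRST = { 'num' }
  A → x num: FIRST = { 'x' }
  A → D D: FIRST = { 'c', 'num', 'x' }

Conflict for D: D → A x D and D → c
  Overlap: { 'c' }
Conflict for D: D → A x D and D → D D
  Overlap: { 'c', 'num', 'x' }
Conflict for D: D → c and D → D D
  Overlap: { 'c' }
Conflict for A: A → A A num and A → num x D
  Overlap: { 'num' }
Conflict for A: A → A A num and A → x num
  Overlap: { 'x' }
Conflict for A: A → A A num and A → D D
  Overlap: { 'c', 'num', 'x' }
Conflict for A: A → num x D and A → D D
  Overlap: { 'num' }
Conflict for A: A → x num and A → D D
  Overlap: { 'x' }

Answer: Yes. D → A x D / D → c on { 'c' }; D → A x D / D → D D on { 'c', 'num', 'x' }; D → c / D → D D on { 'c' }; A → A A num / A → num x D on { 'num' }; A → A A num / A → x num on { 'x' }; A → A A num / A → D D on { 'c', 'num', 'x' }; A → num x D / A → D D on { 'num' }; A → x num / A → D D on { 'x' }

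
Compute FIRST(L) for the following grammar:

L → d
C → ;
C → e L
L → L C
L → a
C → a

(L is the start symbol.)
From L → d:
  - d is a terminal: add 'd' and stop
From L → L C:
  - L is the symbol being defined: contributes nothing new
    L is not nullable, so stop
From L → a:
  - a is a terminal: add 'a' and stop

Collecting: FIRST(L) = { 'a', 'd' }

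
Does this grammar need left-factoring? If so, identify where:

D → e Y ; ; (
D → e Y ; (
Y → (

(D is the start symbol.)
Left-factoring is needed when two productions for the same non-terminal
share a common prefix on the right-hand side.

Productions for D:
  D → e Y ; ; (
  D → e Y ; (

Found common prefix 'e Y ;' in productions for D

Answer: Yes, D has productions with common prefix 'e Y ;'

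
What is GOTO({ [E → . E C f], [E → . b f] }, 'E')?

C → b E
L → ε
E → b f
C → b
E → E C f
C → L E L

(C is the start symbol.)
GOTO(I, 'E') = CLOSURE({ [A → αX.β] : [A → α.Xβ] ∈ I, X = 'E' })

Items with dot before 'E', with the dot advanced:
  [E → . E C f] → [E → E . C f]
Closure of the advanced items:
  [E → E . C f] has the dot before C: add [C → . b E], [C → . b], [C → . L E L]
  [C → . L E L] has the dot before L: add [L → .]

GOTO = { [C → . L E L], [C → . b E], [C → . b], [E → E . C f], [L → .] }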